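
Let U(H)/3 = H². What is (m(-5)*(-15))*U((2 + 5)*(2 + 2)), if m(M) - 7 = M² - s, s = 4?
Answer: -987840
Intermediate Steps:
m(M) = 3 + M² (m(M) = 7 + (M² - 1*4) = 7 + (M² - 4) = 7 + (-4 + M²) = 3 + M²)
U(H) = 3*H²
(m(-5)*(-15))*U((2 + 5)*(2 + 2)) = ((3 + (-5)²)*(-15))*(3*((2 + 5)*(2 + 2))²) = ((3 + 25)*(-15))*(3*(7*4)²) = (28*(-15))*(3*28²) = -1260*784 = -420*2352 = -987840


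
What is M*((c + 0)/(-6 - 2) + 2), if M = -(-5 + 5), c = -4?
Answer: 0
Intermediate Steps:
M = 0 (M = -1*0 = 0)
M*((c + 0)/(-6 - 2) + 2) = 0*((-4 + 0)/(-6 - 2) + 2) = 0*(-4/(-8) + 2) = 0*(-4*(-⅛) + 2) = 0*(½ + 2) = 0*(5/2) = 0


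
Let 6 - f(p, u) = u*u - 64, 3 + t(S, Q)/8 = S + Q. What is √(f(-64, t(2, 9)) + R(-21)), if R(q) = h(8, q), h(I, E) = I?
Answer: 7*I*√82 ≈ 63.388*I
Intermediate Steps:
t(S, Q) = -24 + 8*Q + 8*S (t(S, Q) = -24 + 8*(S + Q) = -24 + 8*(Q + S) = -24 + (8*Q + 8*S) = -24 + 8*Q + 8*S)
R(q) = 8
f(p, u) = 70 - u² (f(p, u) = 6 - (u*u - 64) = 6 - (u² - 64) = 6 - (-64 + u²) = 6 + (64 - u²) = 70 - u²)
√(f(-64, t(2, 9)) + R(-21)) = √((70 - (-24 + 8*9 + 8*2)²) + 8) = √((70 - (-24 + 72 + 16)²) + 8) = √((70 - 1*64²) + 8) = √((70 - 1*4096) + 8) = √((70 - 4096) + 8) = √(-4026 + 8) = √(-4018) = 7*I*√82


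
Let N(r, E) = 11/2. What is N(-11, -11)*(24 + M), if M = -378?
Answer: -1947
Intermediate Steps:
N(r, E) = 11/2 (N(r, E) = 11*(1/2) = 11/2)
N(-11, -11)*(24 + M) = 11*(24 - 378)/2 = (11/2)*(-354) = -1947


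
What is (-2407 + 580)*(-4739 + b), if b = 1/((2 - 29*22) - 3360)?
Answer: 3844220135/444 ≈ 8.6582e+6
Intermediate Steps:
b = -1/3996 (b = 1/((2 - 638) - 3360) = 1/(-636 - 3360) = 1/(-3996) = -1/3996 ≈ -0.00025025)
(-2407 + 580)*(-4739 + b) = (-2407 + 580)*(-4739 - 1/3996) = -1827*(-18937045/3996) = 3844220135/444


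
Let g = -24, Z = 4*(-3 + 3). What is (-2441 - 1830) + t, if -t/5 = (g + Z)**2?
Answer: -7151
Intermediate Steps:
Z = 0 (Z = 4*0 = 0)
t = -2880 (t = -5*(-24 + 0)**2 = -5*(-24)**2 = -5*576 = -2880)
(-2441 - 1830) + t = (-2441 - 1830) - 2880 = -4271 - 2880 = -7151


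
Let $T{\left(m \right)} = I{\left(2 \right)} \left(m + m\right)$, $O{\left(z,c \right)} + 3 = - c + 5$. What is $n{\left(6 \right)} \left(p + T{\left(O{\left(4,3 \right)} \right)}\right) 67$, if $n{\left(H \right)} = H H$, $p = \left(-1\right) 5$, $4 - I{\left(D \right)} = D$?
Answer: $-21708$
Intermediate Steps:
$I{\left(D \right)} = 4 - D$
$O{\left(z,c \right)} = 2 - c$ ($O{\left(z,c \right)} = -3 - \left(-5 + c\right) = 2 - c$)
$p = -5$
$T{\left(m \right)} = 4 m$ ($T{\left(m \right)} = \left(4 - 2\right) \left(m + m\right) = \left(4 - 2\right) 2 m = 2 \cdot 2 m = 4 m$)
$n{\left(H \right)} = H^{2}$
$n{\left(6 \right)} \left(p + T{\left(O{\left(4,3 \right)} \right)}\right) 67 = 6^{2} \left(-5 + 4 \left(2 - 3\right)\right) 67 = 36 \left(-5 + 4 \left(2 - 3\right)\right) 67 = 36 \left(-5 + 4 \left(-1\right)\right) 67 = 36 \left(-5 - 4\right) 67 = 36 \left(-9\right) 67 = \left(-324\right) 67 = -21708$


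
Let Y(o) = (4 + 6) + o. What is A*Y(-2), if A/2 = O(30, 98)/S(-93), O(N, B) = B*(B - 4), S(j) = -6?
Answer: -73696/3 ≈ -24565.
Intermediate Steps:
O(N, B) = B*(-4 + B)
Y(o) = 10 + o
A = -9212/3 (A = 2*((98*(-4 + 98))/(-6)) = 2*((98*94)*(-1/6)) = 2*(9212*(-1/6)) = 2*(-4606/3) = -9212/3 ≈ -3070.7)
A*Y(-2) = -9212*(10 - 2)/3 = -9212/3*8 = -73696/3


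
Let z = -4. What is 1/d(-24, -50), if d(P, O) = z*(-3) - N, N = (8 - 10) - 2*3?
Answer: 1/20 ≈ 0.050000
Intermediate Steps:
N = -8 (N = -2 - 6 = -8)
d(P, O) = 20 (d(P, O) = -4*(-3) - 1*(-8) = 12 + 8 = 20)
1/d(-24, -50) = 1/20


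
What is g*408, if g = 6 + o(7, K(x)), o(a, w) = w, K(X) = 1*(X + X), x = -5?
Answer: -1632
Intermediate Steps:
K(X) = 2*X (K(X) = 1*(2*X) = 2*X)
g = -4 (g = 6 + 2*(-5) = 6 - 10 = -4)
g*408 = -4*408 = -1632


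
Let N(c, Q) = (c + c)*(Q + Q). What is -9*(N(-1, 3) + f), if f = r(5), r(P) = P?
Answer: 63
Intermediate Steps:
f = 5
N(c, Q) = 4*Q*c (N(c, Q) = (2*c)*(2*Q) = 4*Q*c)
-9*(N(-1, 3) + f) = -9*(4*3*(-1) + 5) = -9*(-12 + 5) = -9*(-7) = 63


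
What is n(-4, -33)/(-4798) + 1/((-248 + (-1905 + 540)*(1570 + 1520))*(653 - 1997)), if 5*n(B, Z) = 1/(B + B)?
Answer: 354332227/68001138925440 ≈ 5.2107e-6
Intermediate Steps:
n(B, Z) = 1/(10*B) (n(B, Z) = 1/(5*(B + B)) = 1/(5*((2*B))) = (1/(2*B))/5 = 1/(10*B))
n(-4, -33)/(-4798) + 1/((-248 + (-1905 + 540)*(1570 + 1520))*(653 - 1997)) = ((⅒)/(-4))/(-4798) + 1/((-248 + (-1905 + 540)*(1570 + 1520))*(653 - 1997)) = ((⅒)*(-¼))*(-1/4798) + 1/(-248 - 1365*3090*(-1344)) = -1/40*(-1/4798) - 1/1344/(-248 - 4217850) = 1/191920 - 1/1344/(-4218098) = 1/191920 - 1/4218098*(-1/1344) = 1/191920 + 1/5669123712 = 354332227/68001138925440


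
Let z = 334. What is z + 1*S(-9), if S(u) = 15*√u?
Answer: 334 + 45*I ≈ 334.0 + 45.0*I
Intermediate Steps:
z + 1*S(-9) = 334 + 1*(15*√(-9)) = 334 + 1*(15*(3*I)) = 334 + 1*(45*I) = 334 + 45*I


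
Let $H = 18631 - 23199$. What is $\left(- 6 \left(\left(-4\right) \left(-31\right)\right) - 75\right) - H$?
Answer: $3749$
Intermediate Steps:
$H = -4568$
$\left(- 6 \left(\left(-4\right) \left(-31\right)\right) - 75\right) - H = \left(- 6 \left(\left(-4\right) \left(-31\right)\right) - 75\right) - -4568 = \left(\left(-6\right) 124 - 75\right) + 4568 = \left(-744 - 75\right) + 4568 = -819 + 4568 = 3749$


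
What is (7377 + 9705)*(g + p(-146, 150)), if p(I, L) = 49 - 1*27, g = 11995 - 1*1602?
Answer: 177909030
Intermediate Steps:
g = 10393 (g = 11995 - 1602 = 10393)
p(I, L) = 22 (p(I, L) = 49 - 27 = 22)
(7377 + 9705)*(g + p(-146, 150)) = (7377 + 9705)*(10393 + 22) = 17082*10415 = 177909030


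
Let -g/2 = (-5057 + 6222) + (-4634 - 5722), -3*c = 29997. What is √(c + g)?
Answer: √8383 ≈ 91.559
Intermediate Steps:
c = -9999 (c = -⅓*29997 = -9999)
g = 18382 (g = -2*((-5057 + 6222) + (-4634 - 5722)) = -2*(1165 - 10356) = -2*(-9191) = 18382)
√(c + g) = √(-9999 + 18382) = √8383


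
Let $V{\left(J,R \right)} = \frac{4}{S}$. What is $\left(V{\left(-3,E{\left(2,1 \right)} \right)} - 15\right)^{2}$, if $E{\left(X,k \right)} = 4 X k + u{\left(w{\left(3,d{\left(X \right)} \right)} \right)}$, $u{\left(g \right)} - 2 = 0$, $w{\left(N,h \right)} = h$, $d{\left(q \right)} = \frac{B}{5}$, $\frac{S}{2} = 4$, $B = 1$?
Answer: $\frac{841}{4} \approx 210.25$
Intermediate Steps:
$S = 8$ ($S = 2 \cdot 4 = 8$)
$d{\left(q \right)} = \frac{1}{5}$ ($d{\left(q \right)} = 1 \cdot \frac{1}{5} = \frac{1}{5}$)
$u{\left(g \right)} = 2$ ($u{\left(g \right)} = 2 + 0 = 2$)
$E{\left(X,k \right)} = 2 + 4 X k$ ($E{\left(X,k \right)} = 4 X k + 2 = 2 + 4 X k$)
$V{\left(J,R \right)} = \frac{1}{2}$ ($V{\left(J,R \right)} = \frac{4}{8} = 4 \cdot \frac{1}{8} = \frac{1}{2}$)
$\left(V{\left(-3,E{\left(2,1 \right)} \right)} - 15\right)^{2} = \left(\frac{1}{2} - 15\right)^{2} = \left(- \frac{29}{2}\right)^{2} = \frac{841}{4}$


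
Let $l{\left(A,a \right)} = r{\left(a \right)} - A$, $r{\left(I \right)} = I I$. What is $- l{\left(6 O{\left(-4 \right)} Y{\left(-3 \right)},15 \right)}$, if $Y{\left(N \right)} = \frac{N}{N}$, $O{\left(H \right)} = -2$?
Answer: $-237$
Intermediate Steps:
$r{\left(I \right)} = I^{2}$
$Y{\left(N \right)} = 1$
$l{\left(A,a \right)} = a^{2} - A$
$- l{\left(6 O{\left(-4 \right)} Y{\left(-3 \right)},15 \right)} = - (15^{2} - 6 \left(-2\right) 1) = - (225 - \left(-12\right) 1) = - (225 - -12) = - (225 + 12) = \left(-1\right) 237 = -237$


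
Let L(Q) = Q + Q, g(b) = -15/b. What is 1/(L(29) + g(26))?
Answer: 26/1493 ≈ 0.017415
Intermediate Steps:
L(Q) = 2*Q
1/(L(29) + g(26)) = 1/(2*29 - 15/26) = 1/(58 - 15*1/26) = 1/(58 - 15/26) = 1/(1493/26) = 26/1493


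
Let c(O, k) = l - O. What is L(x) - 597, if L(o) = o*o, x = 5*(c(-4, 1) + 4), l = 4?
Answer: 3003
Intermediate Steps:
c(O, k) = 4 - O
x = 60 (x = 5*((4 - 1*(-4)) + 4) = 5*((4 + 4) + 4) = 5*(8 + 4) = 5*12 = 60)
L(o) = o²
L(x) - 597 = 60² - 597 = 3600 - 597 = 3003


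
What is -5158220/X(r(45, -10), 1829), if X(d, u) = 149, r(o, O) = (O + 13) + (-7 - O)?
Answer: -5158220/149 ≈ -34619.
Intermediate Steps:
r(o, O) = 6 (r(o, O) = (13 + O) + (-7 - O) = 6)
-5158220/X(r(45, -10), 1829) = -5158220/149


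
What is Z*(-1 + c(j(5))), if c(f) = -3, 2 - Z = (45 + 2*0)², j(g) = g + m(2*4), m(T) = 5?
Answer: 8092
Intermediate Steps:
j(g) = 5 + g (j(g) = g + 5 = 5 + g)
Z = -2023 (Z = 2 - (45 + 2*0)² = 2 - (45 + 0)² = 2 - 1*45² = 2 - 1*2025 = 2 - 2025 = -2023)
Z*(-1 + c(j(5))) = -2023*(-1 - 3) = -2023*(-4) = 8092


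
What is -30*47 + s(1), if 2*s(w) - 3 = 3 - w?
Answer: -2815/2 ≈ -1407.5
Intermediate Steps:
s(w) = 3 - w/2 (s(w) = 3/2 + (3 - w)/2 = 3/2 + (3/2 - w/2) = 3 - w/2)
-30*47 + s(1) = -30*47 + (3 - ½*1) = -1410 + (3 - ½) = -1410 + 5/2 = -2815/2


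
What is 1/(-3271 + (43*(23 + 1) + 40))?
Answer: -1/2199 ≈ -0.00045475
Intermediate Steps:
1/(-3271 + (43*(23 + 1) + 40)) = 1/(-3271 + (43*24 + 40)) = 1/(-3271 + (1032 + 40)) = 1/(-3271 + 1072) = 1/(-2199) = -1/2199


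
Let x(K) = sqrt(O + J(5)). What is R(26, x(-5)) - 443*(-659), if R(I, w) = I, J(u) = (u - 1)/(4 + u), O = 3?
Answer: 291963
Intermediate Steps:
J(u) = (-1 + u)/(4 + u)
x(K) = sqrt(31)/3 (x(K) = sqrt(3 + (-1 + 5)/(4 + 5)) = sqrt(3 + 4/9) = sqrt(31/9) = sqrt(31)/3)
R(26, x(-5)) - 443*(-659) = 26 - 443*(-659) = 26 + 291937 = 291963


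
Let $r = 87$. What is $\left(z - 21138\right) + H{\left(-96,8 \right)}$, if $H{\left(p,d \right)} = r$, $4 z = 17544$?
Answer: $-16665$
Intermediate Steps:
$z = 4386$ ($z = \frac{1}{4} \cdot 17544 = 4386$)
$H{\left(p,d \right)} = 87$
$\left(z - 21138\right) + H{\left(-96,8 \right)} = \left(4386 - 21138\right) + 87 = -16752 + 87 = -16665$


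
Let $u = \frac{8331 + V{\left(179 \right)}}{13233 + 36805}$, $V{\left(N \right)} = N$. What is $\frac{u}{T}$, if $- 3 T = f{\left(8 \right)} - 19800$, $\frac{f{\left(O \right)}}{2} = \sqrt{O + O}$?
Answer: $\frac{12765}{495176048} \approx 2.5779 \cdot 10^{-5}$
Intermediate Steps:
$f{\left(O \right)} = 2 \sqrt{2} \sqrt{O}$ ($f{\left(O \right)} = 2 \sqrt{O + O} = 2 \sqrt{2 O} = 2 \sqrt{2} \sqrt{O}$)
$u = \frac{4255}{25019}$ ($u = \frac{8331 + 179}{13233 + 36805} = \frac{8510}{50038} = 8510 \cdot \frac{1}{50038} = \frac{4255}{25019} \approx 0.17007$)
$T = \frac{19792}{3}$ ($T = - \frac{2 \sqrt{2} \sqrt{8} - 19800}{3} = - \frac{2 \sqrt{2} \cdot 2 \sqrt{2} - 19800}{3} = - \frac{8 - 19800}{3} = \left(- \frac{1}{3}\right) \left(-19792\right) = \frac{19792}{3} \approx 6597.3$)
$\frac{u}{T} = \frac{4255}{25019 \cdot \frac{19792}{3}} = \frac{4255}{25019} \cdot \frac{3}{19792} = \frac{12765}{495176048}$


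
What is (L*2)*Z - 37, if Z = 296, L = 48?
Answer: 28379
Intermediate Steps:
(L*2)*Z - 37 = (48*2)*296 - 37 = 96*296 - 37 = 28416 - 37 = 28379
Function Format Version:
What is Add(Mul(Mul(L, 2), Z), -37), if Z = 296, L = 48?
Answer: 28379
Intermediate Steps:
Add(Mul(Mul(L, 2), Z), -37) = Add(Mul(Mul(48, 2), 296), -37) = Add(Mul(96, 296), -37) = Add(28416, -37) = 28379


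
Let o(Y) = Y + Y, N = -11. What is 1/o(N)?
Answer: -1/22 ≈ -0.045455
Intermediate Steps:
o(Y) = 2*Y
1/o(N) = 1/(2*(-11)) = 1/(-22) = -1/22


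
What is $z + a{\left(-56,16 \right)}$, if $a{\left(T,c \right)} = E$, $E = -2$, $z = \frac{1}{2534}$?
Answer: $- \frac{5067}{2534} \approx -1.9996$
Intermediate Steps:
$z = \frac{1}{2534} \approx 0.00039463$
$a{\left(T,c \right)} = -2$
$z + a{\left(-56,16 \right)} = \frac{1}{2534} - 2 = - \frac{5067}{2534}$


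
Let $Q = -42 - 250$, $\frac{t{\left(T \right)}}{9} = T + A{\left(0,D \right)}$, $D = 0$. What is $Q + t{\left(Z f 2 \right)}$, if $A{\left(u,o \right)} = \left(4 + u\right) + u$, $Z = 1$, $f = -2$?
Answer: $-292$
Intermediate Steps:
$A{\left(u,o \right)} = 4 + 2 u$
$t{\left(T \right)} = 36 + 9 T$ ($t{\left(T \right)} = 9 \left(T + \left(4 + 2 \cdot 0\right)\right) = 9 \left(T + \left(4 + 0\right)\right) = 9 \left(T + 4\right) = 9 \left(4 + T\right) = 36 + 9 T$)
$Q = -292$
$Q + t{\left(Z f 2 \right)} = -292 + \left(36 + 9 \cdot 1 \left(-2\right) 2\right) = -292 + \left(36 + 9 \left(\left(-2\right) 2\right)\right) = -292 + \left(36 + 9 \left(-4\right)\right) = -292 + \left(36 - 36\right) = -292 + 0 = -292$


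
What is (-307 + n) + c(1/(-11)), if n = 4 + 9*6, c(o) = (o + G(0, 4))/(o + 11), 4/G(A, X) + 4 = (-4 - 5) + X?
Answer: -268973/1080 ≈ -249.05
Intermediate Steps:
G(A, X) = 4/(-13 + X) (G(A, X) = 4/(-4 + ((-4 - 5) + X)) = 4/(-4 + (-9 + X)) = 4/(-13 + X))
c(o) = (-4/9 + o)/(11 + o) (c(o) = (o + 4/(-13 + 4))/(o + 11) = (o + 4/(-9))/(11 + o) = (o + 4*(-⅑))/(11 + o) = (o - 4/9)/(11 + o) = (-4/9 + o)/(11 + o))
n = 58 (n = 4 + 54 = 58)
(-307 + n) + c(1/(-11)) = (-307 + 58) + (-4/9 + 1/(-11))/(11 + 1/(-11)) = -249 + (-4/9 - 1/11)/(11 - 1/11) = -249 - 53/99/(120/11) = -249 + (11/120)*(-53/99) = -249 - 53/1080 = -268973/1080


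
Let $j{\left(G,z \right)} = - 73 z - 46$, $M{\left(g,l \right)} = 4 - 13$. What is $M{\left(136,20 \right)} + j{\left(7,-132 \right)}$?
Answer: $9581$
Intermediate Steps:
$M{\left(g,l \right)} = -9$
$j{\left(G,z \right)} = -46 - 73 z$
$M{\left(136,20 \right)} + j{\left(7,-132 \right)} = -9 - -9590 = -9 + \left(-46 + 9636\right) = -9 + 9590 = 9581$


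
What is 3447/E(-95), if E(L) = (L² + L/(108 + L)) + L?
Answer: 14937/38665 ≈ 0.38632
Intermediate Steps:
E(L) = L + L² + L/(108 + L) (E(L) = (L² + L/(108 + L)) + L = L + L² + L/(108 + L))
3447/E(-95) = 3447/((-95*(109 + (-95)² + 109*(-95))/(108 - 95))) = 3447/((-95*(109 + 9025 - 10355)/13)) = 3447/((-95*1/13*(-1221))) = 3447/(115995/13) = 3447*(13/115995) = 14937/38665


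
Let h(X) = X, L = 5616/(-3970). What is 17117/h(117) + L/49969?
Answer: 1697808626869/11605050405 ≈ 146.30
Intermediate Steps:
L = -2808/1985 (L = 5616*(-1/3970) = -2808/1985 ≈ -1.4146)
17117/h(117) + L/49969 = 17117/117 - 2808/1985/49969 = 17117*(1/117) - 2808/1985*1/49969 = 17117/117 - 2808/99188465 = 1697808626869/11605050405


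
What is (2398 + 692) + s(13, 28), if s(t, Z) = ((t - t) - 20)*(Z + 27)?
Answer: 1990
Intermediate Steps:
s(t, Z) = -540 - 20*Z (s(t, Z) = (0 - 20)*(27 + Z) = -20*(27 + Z) = -540 - 20*Z)
(2398 + 692) + s(13, 28) = (2398 + 692) + (-540 - 20*28) = 3090 + (-540 - 560) = 3090 - 1100 = 1990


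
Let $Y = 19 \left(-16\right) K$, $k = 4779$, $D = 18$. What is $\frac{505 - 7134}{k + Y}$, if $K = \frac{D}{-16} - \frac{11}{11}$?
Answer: $- \frac{947}{775} \approx -1.2219$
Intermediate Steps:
$K = - \frac{17}{8}$ ($K = \frac{18}{-16} - \frac{11}{11} = 18 \left(- \frac{1}{16}\right) - 1 = - \frac{9}{8} - 1 = - \frac{17}{8} \approx -2.125$)
$Y = 646$ ($Y = 19 \left(-16\right) \left(- \frac{17}{8}\right) = \left(-304\right) \left(- \frac{17}{8}\right) = 646$)
$\frac{505 - 7134}{k + Y} = \frac{505 - 7134}{4779 + 646} = \frac{505 - 7134}{5425} = \left(-6629\right) \frac{1}{5425} = - \frac{947}{775}$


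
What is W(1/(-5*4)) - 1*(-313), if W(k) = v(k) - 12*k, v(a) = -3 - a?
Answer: 6213/20 ≈ 310.65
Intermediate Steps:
W(k) = -3 - 13*k (W(k) = (-3 - k) - 12*k = -3 - 13*k)
W(1/(-5*4)) - 1*(-313) = (-3 - 13/((-5*4))) - 1*(-313) = (-3 - 13/(-20)) + 313 = (-3 - 13*(-1/20)) + 313 = (-3 + 13/20) + 313 = -47/20 + 313 = 6213/20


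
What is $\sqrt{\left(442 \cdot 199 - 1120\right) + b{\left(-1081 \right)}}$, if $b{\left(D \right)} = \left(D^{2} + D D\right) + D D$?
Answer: $3 \sqrt{399169} \approx 1895.4$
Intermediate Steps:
$b{\left(D \right)} = 3 D^{2}$ ($b{\left(D \right)} = \left(D^{2} + D^{2}\right) + D^{2} = 2 D^{2} + D^{2} = 3 D^{2}$)
$\sqrt{\left(442 \cdot 199 - 1120\right) + b{\left(-1081 \right)}} = \sqrt{\left(442 \cdot 199 - 1120\right) + 3 \left(-1081\right)^{2}} = \sqrt{\left(87958 - 1120\right) + 3 \cdot 1168561} = \sqrt{86838 + 3505683} = \sqrt{3592521} = 3 \sqrt{399169}$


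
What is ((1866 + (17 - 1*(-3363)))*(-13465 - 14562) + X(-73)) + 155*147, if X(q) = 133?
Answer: -147006724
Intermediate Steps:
((1866 + (17 - 1*(-3363)))*(-13465 - 14562) + X(-73)) + 155*147 = ((1866 + (17 - 1*(-3363)))*(-13465 - 14562) + 133) + 155*147 = ((1866 + (17 + 3363))*(-28027) + 133) + 22785 = ((1866 + 3380)*(-28027) + 133) + 22785 = (5246*(-28027) + 133) + 22785 = (-147029642 + 133) + 22785 = -147029509 + 22785 = -147006724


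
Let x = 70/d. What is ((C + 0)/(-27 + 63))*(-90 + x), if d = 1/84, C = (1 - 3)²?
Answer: 1930/3 ≈ 643.33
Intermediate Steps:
C = 4 (C = (-2)² = 4)
d = 1/84 ≈ 0.011905
x = 5880 (x = 70/(1/84) = 70*84 = 5880)
((C + 0)/(-27 + 63))*(-90 + x) = ((4 + 0)/(-27 + 63))*(-90 + 5880) = (4/36)*5790 = (4*(1/36))*5790 = (⅑)*5790 = 1930/3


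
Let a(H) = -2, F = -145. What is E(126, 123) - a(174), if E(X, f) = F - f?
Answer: -266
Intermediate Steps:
E(X, f) = -145 - f
E(126, 123) - a(174) = (-145 - 1*123) - 1*(-2) = (-145 - 123) + 2 = -268 + 2 = -266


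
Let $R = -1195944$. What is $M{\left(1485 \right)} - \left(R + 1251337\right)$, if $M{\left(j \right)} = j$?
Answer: $-53908$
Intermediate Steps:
$M{\left(1485 \right)} - \left(R + 1251337\right) = 1485 - \left(-1195944 + 1251337\right) = 1485 - 55393 = -53908$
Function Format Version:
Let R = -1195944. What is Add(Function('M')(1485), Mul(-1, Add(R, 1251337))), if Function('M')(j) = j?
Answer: -53908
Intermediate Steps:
Add(Function('M')(1485), Mul(-1, Add(R, 1251337))) = Add(1485, Mul(-1, Add(-1195944, 1251337))) = Add(1485, Mul(-1, 55393)) = Add(1485, -55393) = -53908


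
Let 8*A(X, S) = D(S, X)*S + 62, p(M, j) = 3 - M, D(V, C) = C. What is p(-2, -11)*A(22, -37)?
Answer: -470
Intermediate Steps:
A(X, S) = 31/4 + S*X/8 (A(X, S) = (X*S + 62)/8 = (S*X + 62)/8 = (62 + S*X)/8 = 31/4 + S*X/8)
p(-2, -11)*A(22, -37) = (3 - 1*(-2))*(31/4 + (1/8)*(-37)*22) = (3 + 2)*(31/4 - 407/4) = 5*(-94) = -470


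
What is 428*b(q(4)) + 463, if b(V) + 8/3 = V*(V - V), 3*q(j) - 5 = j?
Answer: -2035/3 ≈ -678.33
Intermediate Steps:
q(j) = 5/3 + j/3
b(V) = -8/3 (b(V) = -8/3 + V*(V - V) = -8/3 + V*0 = -8/3 + 0 = -8/3)
428*b(q(4)) + 463 = 428*(-8/3) + 463 = -3424/3 + 463 = -2035/3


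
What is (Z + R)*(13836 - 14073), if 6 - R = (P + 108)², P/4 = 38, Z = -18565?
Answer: 20419683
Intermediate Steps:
P = 152 (P = 4*38 = 152)
R = -67594 (R = 6 - (152 + 108)² = 6 - 1*260² = 6 - 1*67600 = 6 - 67600 = -67594)
(Z + R)*(13836 - 14073) = (-18565 - 67594)*(13836 - 14073) = -86159*(-237) = 20419683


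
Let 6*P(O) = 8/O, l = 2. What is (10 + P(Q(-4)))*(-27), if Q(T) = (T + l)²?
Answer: -279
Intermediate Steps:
Q(T) = (2 + T)² (Q(T) = (T + 2)² = (2 + T)²)
P(O) = 4/(3*O) (P(O) = (8/O)/6 = 4/(3*O))
(10 + P(Q(-4)))*(-27) = (10 + 4/(3*((2 - 4)²)))*(-27) = (10 + 4/(3*((-2)²)))*(-27) = (10 + (4/3)/4)*(-27) = (10 + (4/3)*(¼))*(-27) = (10 + ⅓)*(-27) = (31/3)*(-27) = -279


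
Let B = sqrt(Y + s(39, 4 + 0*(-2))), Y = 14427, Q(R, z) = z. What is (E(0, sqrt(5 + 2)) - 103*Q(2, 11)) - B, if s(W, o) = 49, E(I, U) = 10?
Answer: -1123 - 2*sqrt(3619) ≈ -1243.3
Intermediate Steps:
B = 2*sqrt(3619) (B = sqrt(14427 + 49) = sqrt(14476) = 2*sqrt(3619) ≈ 120.32)
(E(0, sqrt(5 + 2)) - 103*Q(2, 11)) - B = (10 - 103*11) - 2*sqrt(3619) = (10 - 1133) - 2*sqrt(3619) = -1123 - 2*sqrt(3619)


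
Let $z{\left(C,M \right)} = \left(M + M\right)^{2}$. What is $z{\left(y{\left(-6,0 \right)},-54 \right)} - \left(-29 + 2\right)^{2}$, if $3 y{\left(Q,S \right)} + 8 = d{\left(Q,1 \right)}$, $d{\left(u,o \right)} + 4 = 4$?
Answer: $10935$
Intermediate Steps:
$d{\left(u,o \right)} = 0$ ($d{\left(u,o \right)} = -4 + 4 = 0$)
$y{\left(Q,S \right)} = - \frac{8}{3}$ ($y{\left(Q,S \right)} = - \frac{8}{3} + \frac{1}{3} \cdot 0 = - \frac{8}{3} + 0 = - \frac{8}{3}$)
$z{\left(C,M \right)} = 4 M^{2}$ ($z{\left(C,M \right)} = \left(2 M\right)^{2} = 4 M^{2}$)
$z{\left(y{\left(-6,0 \right)},-54 \right)} - \left(-29 + 2\right)^{2} = 4 \left(-54\right)^{2} - \left(-29 + 2\right)^{2} = 4 \cdot 2916 - \left(-27\right)^{2} = 11664 - 729 = 10935$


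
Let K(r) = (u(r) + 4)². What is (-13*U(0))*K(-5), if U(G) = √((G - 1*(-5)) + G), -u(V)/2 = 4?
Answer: -208*√5 ≈ -465.10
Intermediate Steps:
u(V) = -8 (u(V) = -2*4 = -8)
K(r) = 16 (K(r) = (-8 + 4)² = (-4)² = 16)
U(G) = √(5 + 2*G) (U(G) = √((G + 5) + G) = √((5 + G) + G) = √(5 + 2*G))
(-13*U(0))*K(-5) = -13*√(5 + 2*0)*16 = -13*√(5 + 0)*16 = -13*√5*16 = -208*√5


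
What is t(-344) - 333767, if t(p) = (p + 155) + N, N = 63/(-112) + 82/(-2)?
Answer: -5343961/16 ≈ -3.3400e+5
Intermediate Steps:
N = -665/16 (N = 63*(-1/112) + 82*(-1/2) = -9/16 - 41 = -665/16 ≈ -41.563)
t(p) = 1815/16 + p (t(p) = (p + 155) - 665/16 = (155 + p) - 665/16 = 1815/16 + p)
t(-344) - 333767 = (1815/16 - 344) - 333767 = -3689/16 - 333767 = -5343961/16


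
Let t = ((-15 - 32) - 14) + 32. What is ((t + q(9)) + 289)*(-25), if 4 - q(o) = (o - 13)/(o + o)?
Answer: -59450/9 ≈ -6605.6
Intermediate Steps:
q(o) = 4 - (-13 + o)/(2*o) (q(o) = 4 - (o - 13)/(o + o) = 4 - (-13 + o)/(2*o))
t = -29 (t = (-47 - 14) + 32 = -61 + 32 = -29)
((t + q(9)) + 289)*(-25) = ((-29 + (½)*(13 + 7*9)/9) + 289)*(-25) = ((-29 + (½)*(⅑)*(13 + 63)) + 289)*(-25) = ((-29 + (½)*(⅑)*76) + 289)*(-25) = ((-29 + 38/9) + 289)*(-25) = (-223/9 + 289)*(-25) = (2378/9)*(-25) = -59450/9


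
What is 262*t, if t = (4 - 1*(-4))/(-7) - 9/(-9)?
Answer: -262/7 ≈ -37.429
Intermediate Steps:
t = -1/7 (t = (4 + 4)*(-1/7) - 9*(-1/9) = 8*(-1/7) + 1 = -8/7 + 1 = -1/7 ≈ -0.14286)
262*t = 262*(-1/7) = -262/7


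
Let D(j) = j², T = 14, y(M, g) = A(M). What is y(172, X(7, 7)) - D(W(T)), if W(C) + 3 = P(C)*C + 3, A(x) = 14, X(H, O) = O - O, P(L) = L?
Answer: -38402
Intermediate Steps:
X(H, O) = 0
y(M, g) = 14
W(C) = C² (W(C) = -3 + (C*C + 3) = -3 + (C² + 3) = -3 + (3 + C²) = C²)
y(172, X(7, 7)) - D(W(T)) = 14 - (14²)² = 14 - 1*196² = 14 - 1*38416 = 14 - 38416 = -38402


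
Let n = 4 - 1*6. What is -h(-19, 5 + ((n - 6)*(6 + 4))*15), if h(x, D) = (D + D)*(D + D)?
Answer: -5712100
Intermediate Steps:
n = -2 (n = 4 - 6 = -2)
h(x, D) = 4*D² (h(x, D) = (2*D)*(2*D) = 4*D²)
-h(-19, 5 + ((n - 6)*(6 + 4))*15) = -4*(5 + ((-2 - 6)*(6 + 4))*15)² = -4*(5 - 8*10*15)² = -4*(5 - 80*15)² = -4*(5 - 1200)² = -4*(-1195)² = -4*1428025 = -1*5712100 = -5712100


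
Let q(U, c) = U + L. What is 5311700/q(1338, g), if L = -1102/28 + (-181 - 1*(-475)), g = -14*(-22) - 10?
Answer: 74363800/22297 ≈ 3335.1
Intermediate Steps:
g = 298 (g = 308 - 10 = 298)
L = 3565/14 (L = -1102*1/28 + (-181 + 475) = -551/14 + 294 = 3565/14 ≈ 254.64)
q(U, c) = 3565/14 + U (q(U, c) = U + 3565/14 = 3565/14 + U)
5311700/q(1338, g) = 5311700/(3565/14 + 1338) = 5311700/(22297/14) = 5311700*(14/22297) = 74363800/22297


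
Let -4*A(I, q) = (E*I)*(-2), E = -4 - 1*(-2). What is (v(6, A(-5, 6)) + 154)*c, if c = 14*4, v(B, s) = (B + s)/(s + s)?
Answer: 43428/5 ≈ 8685.6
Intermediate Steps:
E = -2 (E = -4 + 2 = -2)
A(I, q) = -I (A(I, q) = -(-2*I)*(-2)/4 = -I)
v(B, s) = (B + s)/(2*s) (v(B, s) = (B + s)/((2*s)) = (B + s)*(1/(2*s)) = (B + s)/(2*s))
c = 56
(v(6, A(-5, 6)) + 154)*c = ((6 - 1*(-5))/(2*((-1*(-5)))) + 154)*56 = ((½)*(6 + 5)/5 + 154)*56 = ((½)*(⅕)*11 + 154)*56 = (11/10 + 154)*56 = (1551/10)*56 = 43428/5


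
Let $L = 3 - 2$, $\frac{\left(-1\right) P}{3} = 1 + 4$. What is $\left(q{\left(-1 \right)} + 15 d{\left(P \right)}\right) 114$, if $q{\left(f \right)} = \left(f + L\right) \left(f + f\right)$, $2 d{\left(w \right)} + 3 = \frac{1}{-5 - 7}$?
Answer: $- \frac{10545}{4} \approx -2636.3$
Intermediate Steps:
$P = -15$ ($P = - 3 \left(1 + 4\right) = \left(-3\right) 5 = -15$)
$d{\left(w \right)} = - \frac{37}{24}$ ($d{\left(w \right)} = - \frac{3}{2} + \frac{1}{2 \left(-5 - 7\right)} = - \frac{3}{2} + \frac{1}{2 \left(-12\right)} = - \frac{3}{2} + \frac{1}{2} \left(- \frac{1}{12}\right) = - \frac{3}{2} - \frac{1}{24} = - \frac{37}{24}$)
$L = 1$
$q{\left(f \right)} = 2 f \left(1 + f\right)$ ($q{\left(f \right)} = \left(f + 1\right) \left(f + f\right) = \left(1 + f\right) 2 f = 2 f \left(1 + f\right)$)
$\left(q{\left(-1 \right)} + 15 d{\left(P \right)}\right) 114 = \left(2 \left(-1\right) \left(1 - 1\right) + 15 \left(- \frac{37}{24}\right)\right) 114 = \left(2 \left(-1\right) 0 - \frac{185}{8}\right) 114 = \left(0 - \frac{185}{8}\right) 114 = \left(- \frac{185}{8}\right) 114 = - \frac{10545}{4}$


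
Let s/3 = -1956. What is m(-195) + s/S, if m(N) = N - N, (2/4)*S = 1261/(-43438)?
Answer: 127447092/1261 ≈ 1.0107e+5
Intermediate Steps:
S = -1261/21719 (S = 2*(1261/(-43438)) = 2*(1261*(-1/43438)) = 2*(-1261/43438) = -1261/21719 ≈ -0.058060)
s = -5868 (s = 3*(-1956) = -5868)
m(N) = 0
m(-195) + s/S = 0 - 5868/(-1261/21719) = 0 - 5868*(-21719/1261) = 0 + 127447092/1261 = 127447092/1261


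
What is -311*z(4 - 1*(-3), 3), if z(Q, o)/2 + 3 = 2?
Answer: 622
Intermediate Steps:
z(Q, o) = -2 (z(Q, o) = -6 + 2*2 = -6 + 4 = -2)
-311*z(4 - 1*(-3), 3) = -311*(-2) = 622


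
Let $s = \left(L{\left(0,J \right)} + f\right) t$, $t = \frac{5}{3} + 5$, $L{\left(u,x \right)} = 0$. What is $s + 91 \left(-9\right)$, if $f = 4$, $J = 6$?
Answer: $- \frac{2377}{3} \approx -792.33$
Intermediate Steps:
$t = \frac{20}{3}$ ($t = 5 \cdot \frac{1}{3} + 5 = \frac{5}{3} + 5 = \frac{20}{3} \approx 6.6667$)
$s = \frac{80}{3}$ ($s = \left(0 + 4\right) \frac{20}{3} = 4 \cdot \frac{20}{3} = \frac{80}{3} \approx 26.667$)
$s + 91 \left(-9\right) = \frac{80}{3} + 91 \left(-9\right) = \frac{80}{3} - 819 = - \frac{2377}{3}$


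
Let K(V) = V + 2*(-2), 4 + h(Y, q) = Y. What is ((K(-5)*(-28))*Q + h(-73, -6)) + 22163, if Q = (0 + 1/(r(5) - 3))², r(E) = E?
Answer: 22149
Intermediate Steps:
h(Y, q) = -4 + Y
K(V) = -4 + V (K(V) = V - 4 = -4 + V)
Q = ¼ (Q = (0 + 1/(5 - 3))² = (0 + 1/2)² = (0 + ½)² = (½)² = ¼ ≈ 0.25000)
((K(-5)*(-28))*Q + h(-73, -6)) + 22163 = (((-4 - 5)*(-28))*(¼) + (-4 - 73)) + 22163 = (-9*(-28)*(¼) - 77) + 22163 = (252*(¼) - 77) + 22163 = (63 - 77) + 22163 = -14 + 22163 = 22149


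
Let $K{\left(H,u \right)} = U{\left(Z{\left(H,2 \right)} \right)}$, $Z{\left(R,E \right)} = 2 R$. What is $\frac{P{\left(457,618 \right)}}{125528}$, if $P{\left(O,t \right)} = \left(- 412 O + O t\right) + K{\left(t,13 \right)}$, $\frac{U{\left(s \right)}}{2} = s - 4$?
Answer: $\frac{48303}{62764} \approx 0.7696$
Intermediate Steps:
$U{\left(s \right)} = -8 + 2 s$ ($U{\left(s \right)} = 2 \left(s - 4\right) = 2 \left(-4 + s\right) = -8 + 2 s$)
$K{\left(H,u \right)} = -8 + 4 H$ ($K{\left(H,u \right)} = -8 + 2 \cdot 2 H = -8 + 4 H$)
$P{\left(O,t \right)} = -8 - 412 O + 4 t + O t$ ($P{\left(O,t \right)} = \left(- 412 O + O t\right) + \left(-8 + 4 t\right) = -8 - 412 O + 4 t + O t$)
$\frac{P{\left(457,618 \right)}}{125528} = \frac{-8 - 188284 + 4 \cdot 618 + 457 \cdot 618}{125528} = \left(-8 - 188284 + 2472 + 282426\right) \frac{1}{125528} = 96606 \cdot \frac{1}{125528} = \frac{48303}{62764}$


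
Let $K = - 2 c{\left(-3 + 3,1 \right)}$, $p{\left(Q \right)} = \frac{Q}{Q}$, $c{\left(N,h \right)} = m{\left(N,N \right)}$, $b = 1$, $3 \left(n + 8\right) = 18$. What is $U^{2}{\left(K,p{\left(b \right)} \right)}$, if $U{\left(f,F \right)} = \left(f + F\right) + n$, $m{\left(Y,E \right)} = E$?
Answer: $1$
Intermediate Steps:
$n = -2$ ($n = -8 + \frac{1}{3} \cdot 18 = -8 + 6 = -2$)
$c{\left(N,h \right)} = N$
$p{\left(Q \right)} = 1$
$K = 0$ ($K = - 2 \left(-3 + 3\right) = \left(-2\right) 0 = 0$)
$U{\left(f,F \right)} = -2 + F + f$ ($U{\left(f,F \right)} = \left(f + F\right) - 2 = \left(F + f\right) - 2 = -2 + F + f$)
$U^{2}{\left(K,p{\left(b \right)} \right)} = \left(-2 + 1 + 0\right)^{2} = \left(-1\right)^{2} = 1$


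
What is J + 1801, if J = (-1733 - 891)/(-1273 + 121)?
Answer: 32459/18 ≈ 1803.3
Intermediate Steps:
J = 41/18 (J = -2624/(-1152) = -2624*(-1/1152) = 41/18 ≈ 2.2778)
J + 1801 = 41/18 + 1801 = 32459/18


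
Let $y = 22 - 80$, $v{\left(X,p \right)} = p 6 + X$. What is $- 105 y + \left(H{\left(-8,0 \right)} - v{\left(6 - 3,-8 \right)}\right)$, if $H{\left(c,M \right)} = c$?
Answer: $6127$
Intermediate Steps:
$v{\left(X,p \right)} = X + 6 p$ ($v{\left(X,p \right)} = 6 p + X = X + 6 p$)
$y = -58$ ($y = 22 - 80 = -58$)
$- 105 y + \left(H{\left(-8,0 \right)} - v{\left(6 - 3,-8 \right)}\right) = \left(-105\right) \left(-58\right) - \left(14 - 48 - 3\right) = 6090 - -37 = 6090 + \left(-8 + 45\right) = 6090 + 37 = 6127$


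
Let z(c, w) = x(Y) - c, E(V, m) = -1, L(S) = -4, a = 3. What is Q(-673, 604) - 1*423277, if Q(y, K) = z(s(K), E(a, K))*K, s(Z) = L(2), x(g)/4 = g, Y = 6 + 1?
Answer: -403949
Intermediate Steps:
Y = 7
x(g) = 4*g
s(Z) = -4
z(c, w) = 28 - c (z(c, w) = 4*7 - c = 28 - c)
Q(y, K) = 32*K (Q(y, K) = (28 - 1*(-4))*K = (28 + 4)*K = 32*K)
Q(-673, 604) - 1*423277 = 32*604 - 1*423277 = 19328 - 423277 = -403949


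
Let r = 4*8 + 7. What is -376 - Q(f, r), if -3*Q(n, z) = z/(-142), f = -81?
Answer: -53405/142 ≈ -376.09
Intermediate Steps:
r = 39 (r = 32 + 7 = 39)
Q(n, z) = z/426 (Q(n, z) = -z/(3*(-142)) = -z*(-1)/(3*142) = -(-1)*z/426 = z/426)
-376 - Q(f, r) = -376 - 39/426 = -376 - 1*13/142 = -376 - 13/142 = -53405/142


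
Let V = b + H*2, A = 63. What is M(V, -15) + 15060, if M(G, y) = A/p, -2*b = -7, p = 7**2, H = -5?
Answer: 105429/7 ≈ 15061.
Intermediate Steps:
p = 49
b = 7/2 (b = -1/2*(-7) = 7/2 ≈ 3.5000)
V = -13/2 (V = 7/2 - 5*2 = 7/2 - 10 = -13/2 ≈ -6.5000)
M(G, y) = 9/7 (M(G, y) = 63/49 = 63*(1/49) = 9/7)
M(V, -15) + 15060 = 9/7 + 15060 = 105429/7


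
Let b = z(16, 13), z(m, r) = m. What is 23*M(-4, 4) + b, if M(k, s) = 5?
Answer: 131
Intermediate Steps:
b = 16
23*M(-4, 4) + b = 23*5 + 16 = 115 + 16 = 131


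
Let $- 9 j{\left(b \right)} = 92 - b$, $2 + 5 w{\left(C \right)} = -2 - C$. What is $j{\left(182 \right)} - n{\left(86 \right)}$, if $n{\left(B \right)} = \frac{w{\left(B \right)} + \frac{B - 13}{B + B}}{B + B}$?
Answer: $\frac{298863}{29584} \approx 10.102$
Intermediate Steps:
$w{\left(C \right)} = - \frac{4}{5} - \frac{C}{5}$ ($w{\left(C \right)} = - \frac{2}{5} + \frac{-2 - C}{5} = - \frac{2}{5} - \left(\frac{2}{5} + \frac{C}{5}\right) = - \frac{4}{5} - \frac{C}{5}$)
$n{\left(B \right)} = \frac{- \frac{4}{5} - \frac{B}{5} + \frac{-13 + B}{2 B}}{2 B}$ ($n{\left(B \right)} = \frac{\left(- \frac{4}{5} - \frac{B}{5}\right) + \frac{B - 13}{B + B}}{B + B} = \frac{\left(- \frac{4}{5} - \frac{B}{5}\right) + \frac{-13 + B}{2 B}}{2 B} = \left(\left(- \frac{4}{5} - \frac{B}{5}\right) + \left(-13 + B\right) \frac{1}{2 B}\right) \frac{1}{2 B} = \left(\left(- \frac{4}{5} - \frac{B}{5}\right) + \frac{-13 + B}{2 B}\right) \frac{1}{2 B} = \left(- \frac{4}{5} - \frac{B}{5} + \frac{-13 + B}{2 B}\right) \frac{1}{2 B} = \frac{- \frac{4}{5} - \frac{B}{5} + \frac{-13 + B}{2 B}}{2 B}$)
$j{\left(b \right)} = - \frac{92}{9} + \frac{b}{9}$ ($j{\left(b \right)} = - \frac{92 - b}{9} = - \frac{92}{9} + \frac{b}{9}$)
$j{\left(182 \right)} - n{\left(86 \right)} = \left(- \frac{92}{9} + \frac{1}{9} \cdot 182\right) - \frac{-65 - 86 \left(3 + 2 \cdot 86\right)}{20 \cdot 7396} = \left(- \frac{92}{9} + \frac{182}{9}\right) - \frac{1}{20} \cdot \frac{1}{7396} \left(-65 - 86 \left(3 + 172\right)\right) = 10 - \frac{1}{20} \cdot \frac{1}{7396} \left(-65 - 86 \cdot 175\right) = 10 - \frac{1}{20} \cdot \frac{1}{7396} \left(-65 - 15050\right) = 10 - \frac{1}{20} \cdot \frac{1}{7396} \left(-15115\right) = 10 - - \frac{3023}{29584} = 10 + \frac{3023}{29584} = \frac{298863}{29584}$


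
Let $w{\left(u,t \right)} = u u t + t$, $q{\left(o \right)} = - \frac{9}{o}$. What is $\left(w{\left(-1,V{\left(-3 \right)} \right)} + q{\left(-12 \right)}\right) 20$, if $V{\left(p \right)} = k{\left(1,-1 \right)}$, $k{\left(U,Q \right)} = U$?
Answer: $55$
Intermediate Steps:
$V{\left(p \right)} = 1$
$w{\left(u,t \right)} = t + t u^{2}$ ($w{\left(u,t \right)} = u^{2} t + t = t u^{2} + t = t + t u^{2}$)
$\left(w{\left(-1,V{\left(-3 \right)} \right)} + q{\left(-12 \right)}\right) 20 = \left(1 \left(1 + \left(-1\right)^{2}\right) - \frac{9}{-12}\right) 20 = \left(1 \left(1 + 1\right) - - \frac{3}{4}\right) 20 = \left(1 \cdot 2 + \frac{3}{4}\right) 20 = \left(2 + \frac{3}{4}\right) 20 = \frac{11}{4} \cdot 20 = 55$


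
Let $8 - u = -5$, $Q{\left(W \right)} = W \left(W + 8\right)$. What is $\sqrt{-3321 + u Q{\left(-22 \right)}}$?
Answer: $\sqrt{683} \approx 26.134$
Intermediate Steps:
$Q{\left(W \right)} = W \left(8 + W\right)$
$u = 13$ ($u = 8 - -5 = 8 + 5 = 13$)
$\sqrt{-3321 + u Q{\left(-22 \right)}} = \sqrt{-3321 + 13 \left(- 22 \left(8 - 22\right)\right)} = \sqrt{-3321 + 13 \left(\left(-22\right) \left(-14\right)\right)} = \sqrt{-3321 + 13 \cdot 308} = \sqrt{-3321 + 4004} = \sqrt{683}$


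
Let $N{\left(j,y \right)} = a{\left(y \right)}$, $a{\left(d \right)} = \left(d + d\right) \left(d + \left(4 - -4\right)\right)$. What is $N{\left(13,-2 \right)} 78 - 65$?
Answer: $-1937$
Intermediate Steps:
$a{\left(d \right)} = 2 d \left(8 + d\right)$ ($a{\left(d \right)} = 2 d \left(d + \left(4 + 4\right)\right) = 2 d \left(d + 8\right) = 2 d \left(8 + d\right)$)
$N{\left(j,y \right)} = 2 y \left(8 + y\right)$
$N{\left(13,-2 \right)} 78 - 65 = 2 \left(-2\right) \left(8 - 2\right) 78 - 65 = 2 \left(-2\right) 6 \cdot 78 - 65 = \left(-24\right) 78 - 65 = -1872 - 65 = -1937$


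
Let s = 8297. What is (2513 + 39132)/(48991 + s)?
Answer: 41645/57288 ≈ 0.72694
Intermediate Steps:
(2513 + 39132)/(48991 + s) = (2513 + 39132)/(48991 + 8297) = 41645/57288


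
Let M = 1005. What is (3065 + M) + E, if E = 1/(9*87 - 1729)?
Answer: 3850219/946 ≈ 4070.0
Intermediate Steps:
E = -1/946 (E = 1/(783 - 1729) = 1/(-946) = -1/946 ≈ -0.0010571)
(3065 + M) + E = (3065 + 1005) - 1/946 = 4070 - 1/946 = 3850219/946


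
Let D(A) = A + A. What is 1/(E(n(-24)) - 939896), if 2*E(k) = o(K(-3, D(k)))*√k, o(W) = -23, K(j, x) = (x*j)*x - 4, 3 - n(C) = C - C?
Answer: -3759584/3533617961677 + 46*√3/3533617961677 ≈ -1.0639e-6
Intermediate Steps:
n(C) = 3 (n(C) = 3 - (C - C) = 3 - 1*0 = 3 + 0 = 3)
D(A) = 2*A
K(j, x) = -4 + j*x² (K(j, x) = (j*x)*x - 4 = j*x² - 4 = -4 + j*x²)
E(k) = -23*√k/2 (E(k) = (-23*√k)/2 = -23*√k/2)
1/(E(n(-24)) - 939896) = 1/(-23*√3/2 - 939896) = 1/(-939896 - 23*√3/2)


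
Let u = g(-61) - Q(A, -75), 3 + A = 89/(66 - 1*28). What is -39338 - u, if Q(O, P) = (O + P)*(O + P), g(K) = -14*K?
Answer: -49771623/1444 ≈ -34468.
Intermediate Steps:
A = -25/38 (A = -3 + 89/(66 - 1*28) = -3 + 89/(66 - 28) = -3 + 89/38 = -25/38 ≈ -0.65790)
Q(O, P) = (O + P)²
u = -7032449/1444 (u = -14*(-61) - (-25/38 - 75)² = 854 - (-2875/38)² = 854 - 1*8265625/1444 = 854 - 8265625/1444 = -7032449/1444 ≈ -4870.1)
-39338 - u = -39338 - 1*(-7032449/1444) = -39338 + 7032449/1444 = -49771623/1444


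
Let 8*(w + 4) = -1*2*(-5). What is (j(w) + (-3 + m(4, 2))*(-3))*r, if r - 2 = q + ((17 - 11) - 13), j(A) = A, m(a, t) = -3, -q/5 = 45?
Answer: -7015/2 ≈ -3507.5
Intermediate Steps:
q = -225 (q = -5*45 = -225)
w = -11/4 (w = -4 + (-1*2*(-5))/8 = -4 + (-2*(-5))/8 = -4 + (⅛)*10 = -4 + 5/4 = -11/4 ≈ -2.7500)
r = -230 (r = 2 + (-225 + ((17 - 11) - 13)) = 2 + (-225 + (6 - 13)) = 2 + (-225 - 7) = 2 - 232 = -230)
(j(w) + (-3 + m(4, 2))*(-3))*r = (-11/4 + (-3 - 3)*(-3))*(-230) = (-11/4 - 6*(-3))*(-230) = (-11/4 + 18)*(-230) = (61/4)*(-230) = -7015/2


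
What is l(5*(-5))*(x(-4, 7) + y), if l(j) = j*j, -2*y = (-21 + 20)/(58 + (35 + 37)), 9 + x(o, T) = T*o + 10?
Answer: -877375/52 ≈ -16873.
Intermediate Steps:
x(o, T) = 1 + T*o (x(o, T) = -9 + (T*o + 10) = -9 + (10 + T*o) = 1 + T*o)
y = 1/260 (y = -(-21 + 20)/(2*(58 + (35 + 37))) = -(-1)/(2*(58 + 72)) = -(-1)/(2*130) = -½*(-1/130) = 1/260 ≈ 0.0038462)
l(j) = j²
l(5*(-5))*(x(-4, 7) + y) = (5*(-5))²*((1 + 7*(-4)) + 1/260) = (-25)²*((1 - 28) + 1/260) = 625*(-27 + 1/260) = 625*(-7019/260) = -877375/52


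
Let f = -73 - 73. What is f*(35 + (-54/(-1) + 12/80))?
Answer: -130159/10 ≈ -13016.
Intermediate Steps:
f = -146
f*(35 + (-54/(-1) + 12/80)) = -146*(35 + (-54/(-1) + 12/80)) = -146*(35 + (-54*(-1) + 12*(1/80))) = -146*(35 + (54 + 3/20)) = -146*(35 + 1083/20) = -146*1783/20 = -130159/10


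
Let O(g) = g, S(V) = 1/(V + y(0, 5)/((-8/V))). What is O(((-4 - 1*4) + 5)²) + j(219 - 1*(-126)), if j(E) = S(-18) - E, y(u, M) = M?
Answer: -9076/27 ≈ -336.15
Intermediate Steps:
S(V) = 8/(3*V) (S(V) = 1/(V + 5/((-8/V))) = 1/(V + 5*(-V/8)) = 1/(V - 5*V/8) = 1/(3*V/8) = 8/(3*V))
j(E) = -4/27 - E (j(E) = (8/3)/(-18) - E = (8/3)*(-1/18) - E = -4/27 - E)
O(((-4 - 1*4) + 5)²) + j(219 - 1*(-126)) = ((-4 - 1*4) + 5)² + (-4/27 - (219 - 1*(-126))) = ((-4 - 4) + 5)² + (-4/27 - (219 + 126)) = (-8 + 5)² + (-4/27 - 1*345) = (-3)² + (-4/27 - 345) = 9 - 9319/27 = -9076/27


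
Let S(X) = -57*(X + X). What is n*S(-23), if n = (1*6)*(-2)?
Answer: -31464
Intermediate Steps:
S(X) = -114*X
n = -12 (n = 6*(-2) = -12)
n*S(-23) = -(-1368)*(-23) = -12*2622 = -31464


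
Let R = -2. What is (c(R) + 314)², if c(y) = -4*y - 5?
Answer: 100489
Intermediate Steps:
c(y) = -5 - 4*y
(c(R) + 314)² = ((-5 - 4*(-2)) + 314)² = ((-5 + 8) + 314)² = (3 + 314)² = 317² = 100489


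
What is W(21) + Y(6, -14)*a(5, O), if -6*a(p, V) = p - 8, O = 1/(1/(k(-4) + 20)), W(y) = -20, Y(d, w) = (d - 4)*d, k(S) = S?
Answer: -14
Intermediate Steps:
Y(d, w) = d*(-4 + d) (Y(d, w) = (-4 + d)*d = d*(-4 + d))
O = 16 (O = 1/(1/(-4 + 20)) = 1/(1/16) = 16)
a(p, V) = 4/3 - p/6 (a(p, V) = -(p - 8)/6 = -(-8 + p)/6 = 4/3 - p/6)
W(21) + Y(6, -14)*a(5, O) = -20 + (6*(-4 + 6))*(4/3 - ⅙*5) = -20 + (6*2)*(4/3 - ⅚) = -20 + 12*(½) = -20 + 6 = -14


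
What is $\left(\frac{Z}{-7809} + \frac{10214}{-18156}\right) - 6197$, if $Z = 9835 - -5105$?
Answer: $- \frac{146493822659}{23630034} \approx -6199.5$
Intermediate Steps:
$Z = 14940$ ($Z = 9835 + 5105 = 14940$)
$\left(\frac{Z}{-7809} + \frac{10214}{-18156}\right) - 6197 = \left(\frac{14940}{-7809} + \frac{10214}{-18156}\right) - 6197 = \left(14940 \left(- \frac{1}{7809}\right) + 10214 \left(- \frac{1}{18156}\right)\right) - 6197 = \left(- \frac{4980}{2603} - \frac{5107}{9078}\right) - 6197 = - \frac{58501961}{23630034} - 6197 = - \frac{146493822659}{23630034}$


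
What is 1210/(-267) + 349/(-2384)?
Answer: -2977823/636528 ≈ -4.6782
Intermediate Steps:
1210/(-267) + 349/(-2384) = 1210*(-1/267) + 349*(-1/2384) = -1210/267 - 349/2384 = -2977823/636528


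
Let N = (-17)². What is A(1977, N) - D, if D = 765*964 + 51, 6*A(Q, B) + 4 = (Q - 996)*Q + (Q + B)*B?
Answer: -610253/2 ≈ -3.0513e+5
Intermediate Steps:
N = 289
A(Q, B) = -⅔ + B*(B + Q)/6 + Q*(-996 + Q)/6 (A(Q, B) = -⅔ + ((Q - 996)*Q + (Q + B)*B)/6 = -⅔ + ((-996 + Q)*Q + (B + Q)*B)/6 = -⅔ + (Q*(-996 + Q) + B*(B + Q))/6 = -⅔ + (B*(B + Q) + Q*(-996 + Q))/6 = -⅔ + (B*(B + Q)/6 + Q*(-996 + Q)/6) = -⅔ + B*(B + Q)/6 + Q*(-996 + Q)/6)
D = 737511 (D = 737460 + 51 = 737511)
A(1977, N) - D = (-⅔ - 166*1977 + (⅙)*289² + (⅙)*1977² + (⅙)*289*1977) - 1*737511 = (-⅔ - 328182 + (⅙)*83521 + (⅙)*3908529 + 190451/2) - 737511 = (-⅔ - 328182 + 83521/6 + 1302843/2 + 190451/2) - 737511 = 864769/2 - 737511 = -610253/2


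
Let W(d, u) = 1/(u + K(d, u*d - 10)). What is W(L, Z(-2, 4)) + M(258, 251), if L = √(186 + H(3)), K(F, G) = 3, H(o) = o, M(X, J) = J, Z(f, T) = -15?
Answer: 3011/12 ≈ 250.92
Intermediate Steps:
L = 3*√21 (L = √(186 + 3) = √189 = 3*√21 ≈ 13.748)
W(d, u) = 1/(3 + u) (W(d, u) = 1/(u + 3) = 1/(3 + u))
W(L, Z(-2, 4)) + M(258, 251) = 1/(3 - 15) + 251 = 1/(-12) + 251 = -1/12 + 251 = 3011/12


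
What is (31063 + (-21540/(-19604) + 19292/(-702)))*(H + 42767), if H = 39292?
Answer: 112338291064262/44109 ≈ 2.5468e+9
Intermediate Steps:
(31063 + (-21540/(-19604) + 19292/(-702)))*(H + 42767) = (31063 + (-21540/(-19604) + 19292/(-702)))*(39292 + 42767) = (31063 + (-21540*(-1/19604) + 19292*(-1/702)))*82059 = (31063 + (5385/4901 - 742/27))*82059 = (31063 - 3491147/132327)*82059 = (4106982454/132327)*82059 = 112338291064262/44109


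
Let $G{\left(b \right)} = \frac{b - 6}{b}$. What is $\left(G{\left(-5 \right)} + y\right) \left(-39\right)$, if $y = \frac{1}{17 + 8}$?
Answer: $- \frac{2184}{25} \approx -87.36$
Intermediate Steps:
$G{\left(b \right)} = \frac{-6 + b}{b}$ ($G{\left(b \right)} = \frac{b - 6}{b} = \frac{-6 + b}{b}$)
$y = \frac{1}{25} \approx 0.04$
$\left(G{\left(-5 \right)} + y\right) \left(-39\right) = \left(\frac{-6 - 5}{-5} + \frac{1}{25}\right) \left(-39\right) = \left(\left(- \frac{1}{5}\right) \left(-11\right) + \frac{1}{25}\right) \left(-39\right) = \left(\frac{11}{5} + \frac{1}{25}\right) \left(-39\right) = \frac{56}{25} \left(-39\right) = - \frac{2184}{25}$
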